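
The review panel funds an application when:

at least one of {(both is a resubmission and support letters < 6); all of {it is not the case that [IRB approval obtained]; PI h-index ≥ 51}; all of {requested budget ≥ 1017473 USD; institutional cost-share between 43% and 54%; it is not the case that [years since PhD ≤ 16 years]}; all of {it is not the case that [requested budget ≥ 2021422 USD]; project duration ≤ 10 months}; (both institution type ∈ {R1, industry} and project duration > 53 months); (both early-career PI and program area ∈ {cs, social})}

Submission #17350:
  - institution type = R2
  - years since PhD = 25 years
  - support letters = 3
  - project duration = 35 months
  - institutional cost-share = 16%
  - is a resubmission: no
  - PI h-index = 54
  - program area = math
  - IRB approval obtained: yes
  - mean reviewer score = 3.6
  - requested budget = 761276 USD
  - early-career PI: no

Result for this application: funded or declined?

Declined

Atomic conditions:
  is a resubmission: no → false
  support letters < 6: 3 < 6 is true
  IRB approval obtained: yes → true
  PI h-index ≥ 51: 54 ≥ 51 is true
  requested budget ≥ 1017473 USD: 761276 ≥ 1017473 is false
  institutional cost-share between 43% and 54%: 16 in [43, 54] is false
  years since PhD ≤ 16 years: 25 ≤ 16 is false
  requested budget ≥ 2021422 USD: 761276 ≥ 2021422 is false
  project duration ≤ 10 months: 35 ≤ 10 is false
  institution type ∈ {R1, industry}: R2 is not in the set → false
  project duration > 53 months: 35 > 53 is false
  early-career PI: no → false
  program area ∈ {cs, social}: math is not in the set → false
Combine:
[1] false AND true = false
[2.1] NOT true = false
[2] false AND true = false
[3.3] NOT false = true
[3] false AND false AND true = false
[4.1] NOT false = true
[4] true AND false = false
[5] false AND false = false
[6] false AND false = false
[root] false OR false OR false OR false OR false OR false = false
Overall: false → declined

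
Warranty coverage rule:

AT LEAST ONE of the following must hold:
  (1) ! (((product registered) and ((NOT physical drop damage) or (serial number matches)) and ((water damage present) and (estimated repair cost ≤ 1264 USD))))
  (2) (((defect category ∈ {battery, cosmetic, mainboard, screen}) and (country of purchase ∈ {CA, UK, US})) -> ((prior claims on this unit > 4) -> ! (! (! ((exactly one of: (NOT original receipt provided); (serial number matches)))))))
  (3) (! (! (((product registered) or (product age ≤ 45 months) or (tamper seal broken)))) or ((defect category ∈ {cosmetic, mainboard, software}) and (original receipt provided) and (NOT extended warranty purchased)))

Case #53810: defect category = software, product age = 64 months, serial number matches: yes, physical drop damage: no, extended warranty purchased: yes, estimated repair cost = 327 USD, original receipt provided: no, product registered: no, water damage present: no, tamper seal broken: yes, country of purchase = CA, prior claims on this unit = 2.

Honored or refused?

Atomic conditions:
  product registered: no → false
  NOT physical drop damage: no → true
  serial number matches: yes → true
  water damage present: no → false
  estimated repair cost ≤ 1264 USD: 327 ≤ 1264 is true
  defect category ∈ {battery, cosmetic, mainboard, screen}: software is not in the set → false
  country of purchase ∈ {CA, UK, US}: CA is in the set → true
  prior claims on this unit > 4: 2 > 4 is false
  NOT original receipt provided: no → true
  product age ≤ 45 months: 64 ≤ 45 is false
  tamper seal broken: yes → true
  defect category ∈ {cosmetic, mainboard, software}: software is in the set → true
  original receipt provided: no → false
  NOT extended warranty purchased: yes → false
Combine:
[1.1.2] true OR true = true
[1.1.3] false AND true = false
[1.1] false AND true AND false = false
[1] NOT false = true
[2.1] false AND true = false
[2.2.2.1.1.1] exactly-one(true, true) = false
[2.2.2.1.1] NOT false = true
[2.2.2.1] NOT true = false
[2.2.2] NOT false = true
[2.2] false → true (antecedent false ⇒ implication holds) = true
[2] false → true (antecedent false ⇒ implication holds) = true
[3.1.1.1] false OR false OR true = true
[3.1.1] NOT true = false
[3.1] NOT false = true
[3.2] true AND false AND false = false
[3] true OR false = true
[root] true OR true OR true = true
Overall: true → honored

Honored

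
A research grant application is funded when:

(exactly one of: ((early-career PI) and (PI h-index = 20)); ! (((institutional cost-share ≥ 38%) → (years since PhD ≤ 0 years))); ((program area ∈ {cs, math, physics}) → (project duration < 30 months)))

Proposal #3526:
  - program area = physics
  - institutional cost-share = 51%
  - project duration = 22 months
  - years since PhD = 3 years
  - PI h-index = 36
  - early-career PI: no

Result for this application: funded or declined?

Atomic conditions:
  early-career PI: no → false
  PI h-index = 20: 36 == 20 is false
  institutional cost-share ≥ 38%: 51 ≥ 38 is true
  years since PhD ≤ 0 years: 3 ≤ 0 is false
  program area ∈ {cs, math, physics}: physics is in the set → true
  project duration < 30 months: 22 < 30 is true
Combine:
[1] false AND false = false
[2.1] true → false = false
[2] NOT false = true
[3] true → true = true
[root] exactly-one(false, true, true) = false
Overall: false → declined

Declined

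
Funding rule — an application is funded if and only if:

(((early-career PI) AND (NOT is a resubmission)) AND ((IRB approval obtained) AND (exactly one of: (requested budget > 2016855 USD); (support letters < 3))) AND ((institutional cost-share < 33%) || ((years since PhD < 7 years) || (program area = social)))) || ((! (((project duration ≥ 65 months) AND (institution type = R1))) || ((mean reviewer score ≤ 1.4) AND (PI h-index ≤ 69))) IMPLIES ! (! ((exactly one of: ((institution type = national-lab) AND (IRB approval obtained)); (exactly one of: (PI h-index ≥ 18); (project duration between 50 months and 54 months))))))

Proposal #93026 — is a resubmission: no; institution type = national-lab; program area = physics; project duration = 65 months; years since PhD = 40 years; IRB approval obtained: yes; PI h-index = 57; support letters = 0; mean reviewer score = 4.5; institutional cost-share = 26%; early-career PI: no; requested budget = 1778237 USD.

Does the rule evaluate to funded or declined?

Atomic conditions:
  early-career PI: no → false
  NOT is a resubmission: no → true
  IRB approval obtained: yes → true
  requested budget > 2016855 USD: 1778237 > 2016855 is false
  support letters < 3: 0 < 3 is true
  institutional cost-share < 33%: 26 < 33 is true
  years since PhD < 7 years: 40 < 7 is false
  program area = social: physics == social is false
  project duration ≥ 65 months: 65 ≥ 65 is true
  institution type = R1: national-lab == R1 is false
  mean reviewer score ≤ 1.4: 4.5 ≤ 1.4 is false
  PI h-index ≤ 69: 57 ≤ 69 is true
  institution type = national-lab: national-lab == national-lab is true
  PI h-index ≥ 18: 57 ≥ 18 is true
  project duration between 50 months and 54 months: 65 in [50, 54] is false
Combine:
[1.1] false AND true = false
[1.2.2] exactly-one(false, true) = true
[1.2] true AND true = true
[1.3.2] false OR false = false
[1.3] true OR false = true
[1] false AND true AND true = false
[2.1.1.1] true AND false = false
[2.1.1] NOT false = true
[2.1.2] false AND true = false
[2.1] true OR false = true
[2.2.1.1.1] true AND true = true
[2.2.1.1.2] exactly-one(true, false) = true
[2.2.1.1] exactly-one(true, true) = false
[2.2.1] NOT false = true
[2.2] NOT true = false
[2] true → false = false
[root] false OR false = false
Overall: false → declined

Declined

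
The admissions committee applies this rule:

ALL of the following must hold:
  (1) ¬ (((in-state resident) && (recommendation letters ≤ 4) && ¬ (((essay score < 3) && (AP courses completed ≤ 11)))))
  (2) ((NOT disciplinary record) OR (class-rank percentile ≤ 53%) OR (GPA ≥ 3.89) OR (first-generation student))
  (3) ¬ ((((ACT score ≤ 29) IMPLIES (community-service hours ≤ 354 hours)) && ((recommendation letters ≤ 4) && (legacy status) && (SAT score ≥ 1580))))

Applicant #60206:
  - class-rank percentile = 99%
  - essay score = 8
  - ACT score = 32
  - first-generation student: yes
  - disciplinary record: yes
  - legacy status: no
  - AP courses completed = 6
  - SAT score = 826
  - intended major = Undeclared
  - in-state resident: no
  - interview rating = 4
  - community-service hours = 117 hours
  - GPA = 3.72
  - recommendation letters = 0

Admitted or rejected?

Admitted

Atomic conditions:
  in-state resident: no → false
  recommendation letters ≤ 4: 0 ≤ 4 is true
  essay score < 3: 8 < 3 is false
  AP courses completed ≤ 11: 6 ≤ 11 is true
  NOT disciplinary record: yes → false
  class-rank percentile ≤ 53%: 99 ≤ 53 is false
  GPA ≥ 3.89: 3.72 ≥ 3.89 is false
  first-generation student: yes → true
  ACT score ≤ 29: 32 ≤ 29 is false
  community-service hours ≤ 354 hours: 117 ≤ 354 is true
  legacy status: no → false
  SAT score ≥ 1580: 826 ≥ 1580 is false
Combine:
[1.1.3.1] false AND true = false
[1.1.3] NOT false = true
[1.1] false AND true AND true = false
[1] NOT false = true
[2] false OR false OR false OR true = true
[3.1.1] false → true (antecedent false ⇒ implication holds) = true
[3.1.2] true AND false AND false = false
[3.1] true AND false = false
[3] NOT false = true
[root] true AND true AND true = true
Overall: true → admitted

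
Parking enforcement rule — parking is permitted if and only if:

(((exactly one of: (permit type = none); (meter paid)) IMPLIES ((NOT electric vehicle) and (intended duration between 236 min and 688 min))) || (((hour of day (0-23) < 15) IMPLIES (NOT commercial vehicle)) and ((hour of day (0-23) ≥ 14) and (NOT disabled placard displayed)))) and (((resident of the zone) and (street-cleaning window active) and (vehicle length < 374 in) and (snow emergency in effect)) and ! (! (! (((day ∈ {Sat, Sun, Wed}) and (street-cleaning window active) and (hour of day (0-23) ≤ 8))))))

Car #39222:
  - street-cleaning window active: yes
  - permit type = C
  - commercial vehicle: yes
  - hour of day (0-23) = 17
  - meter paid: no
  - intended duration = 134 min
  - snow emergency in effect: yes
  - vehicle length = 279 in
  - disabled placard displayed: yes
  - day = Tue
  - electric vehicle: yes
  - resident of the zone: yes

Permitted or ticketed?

Permitted

Atomic conditions:
  permit type = none: C == none is false
  meter paid: no → false
  NOT electric vehicle: yes → false
  intended duration between 236 min and 688 min: 134 in [236, 688] is false
  hour of day (0-23) < 15: 17 < 15 is false
  NOT commercial vehicle: yes → false
  hour of day (0-23) ≥ 14: 17 ≥ 14 is true
  NOT disabled placard displayed: yes → false
  resident of the zone: yes → true
  street-cleaning window active: yes → true
  vehicle length < 374 in: 279 < 374 is true
  snow emergency in effect: yes → true
  day ∈ {Sat, Sun, Wed}: Tue is not in the set → false
  hour of day (0-23) ≤ 8: 17 ≤ 8 is false
Combine:
[1.1.1] exactly-one(false, false) = false
[1.1.2] false AND false = false
[1.1] false → false (antecedent false ⇒ implication holds) = true
[1.2.1] false → false (antecedent false ⇒ implication holds) = true
[1.2.2] true AND false = false
[1.2] true AND false = false
[1] true OR false = true
[2.1] true AND true AND true AND true = true
[2.2.1.1.1] false AND true AND false = false
[2.2.1.1] NOT false = true
[2.2.1] NOT true = false
[2.2] NOT false = true
[2] true AND true = true
[root] true AND true = true
Overall: true → permitted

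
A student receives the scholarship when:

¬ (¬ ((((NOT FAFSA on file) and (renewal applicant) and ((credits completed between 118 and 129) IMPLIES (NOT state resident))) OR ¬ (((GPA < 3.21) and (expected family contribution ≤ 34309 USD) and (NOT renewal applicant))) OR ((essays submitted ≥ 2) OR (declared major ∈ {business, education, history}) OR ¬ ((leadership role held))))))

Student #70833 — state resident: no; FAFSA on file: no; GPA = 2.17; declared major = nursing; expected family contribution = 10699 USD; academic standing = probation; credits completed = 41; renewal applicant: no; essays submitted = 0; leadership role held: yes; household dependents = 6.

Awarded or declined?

Declined

Atomic conditions:
  NOT FAFSA on file: no → true
  renewal applicant: no → false
  credits completed between 118 and 129: 41 in [118, 129] is false
  NOT state resident: no → true
  GPA < 3.21: 2.17 < 3.21 is true
  expected family contribution ≤ 34309 USD: 10699 ≤ 34309 is true
  NOT renewal applicant: no → true
  essays submitted ≥ 2: 0 ≥ 2 is false
  declared major ∈ {business, education, history}: nursing is not in the set → false
  leadership role held: yes → true
Combine:
[1.1.1.3] false → true (antecedent false ⇒ implication holds) = true
[1.1.1] true AND false AND true = false
[1.1.2.1] true AND true AND true = true
[1.1.2] NOT true = false
[1.1.3.3] NOT true = false
[1.1.3] false OR false OR false = false
[1.1] false OR false OR false = false
[1] NOT false = true
[root] NOT true = false
Overall: false → declined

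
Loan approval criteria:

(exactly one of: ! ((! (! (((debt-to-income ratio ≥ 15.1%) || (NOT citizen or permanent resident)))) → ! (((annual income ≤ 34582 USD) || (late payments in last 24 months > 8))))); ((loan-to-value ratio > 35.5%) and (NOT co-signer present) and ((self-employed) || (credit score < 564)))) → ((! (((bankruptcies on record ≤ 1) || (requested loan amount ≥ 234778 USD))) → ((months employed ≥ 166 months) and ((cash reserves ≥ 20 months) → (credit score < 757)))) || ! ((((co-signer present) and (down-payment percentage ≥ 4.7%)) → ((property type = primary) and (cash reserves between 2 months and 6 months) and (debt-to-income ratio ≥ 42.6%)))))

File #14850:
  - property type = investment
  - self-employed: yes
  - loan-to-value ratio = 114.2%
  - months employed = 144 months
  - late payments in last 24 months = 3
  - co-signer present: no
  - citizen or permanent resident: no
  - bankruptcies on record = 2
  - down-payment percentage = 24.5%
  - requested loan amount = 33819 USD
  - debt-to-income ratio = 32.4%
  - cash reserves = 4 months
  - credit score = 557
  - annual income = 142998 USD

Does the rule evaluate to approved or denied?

Atomic conditions:
  debt-to-income ratio ≥ 15.1%: 32.4 ≥ 15.1 is true
  NOT citizen or permanent resident: no → true
  annual income ≤ 34582 USD: 142998 ≤ 34582 is false
  late payments in last 24 months > 8: 3 > 8 is false
  loan-to-value ratio > 35.5%: 114.2 > 35.5 is true
  NOT co-signer present: no → true
  self-employed: yes → true
  credit score < 564: 557 < 564 is true
  bankruptcies on record ≤ 1: 2 ≤ 1 is false
  requested loan amount ≥ 234778 USD: 33819 ≥ 234778 is false
  months employed ≥ 166 months: 144 ≥ 166 is false
  cash reserves ≥ 20 months: 4 ≥ 20 is false
  credit score < 757: 557 < 757 is true
  co-signer present: no → false
  down-payment percentage ≥ 4.7%: 24.5 ≥ 4.7 is true
  property type = primary: investment == primary is false
  cash reserves between 2 months and 6 months: 4 in [2, 6] is true
  debt-to-income ratio ≥ 42.6%: 32.4 ≥ 42.6 is false
Combine:
[1.1.1.1.1.1] true OR true = true
[1.1.1.1.1] NOT true = false
[1.1.1.1] NOT false = true
[1.1.1.2.1] false OR false = false
[1.1.1.2] NOT false = true
[1.1.1] true → true = true
[1.1] NOT true = false
[1.2.3] true OR true = true
[1.2] true AND true AND true = true
[1] exactly-one(false, true) = true
[2.1.1.1] false OR false = false
[2.1.1] NOT false = true
[2.1.2.2] false → true (antecedent false ⇒ implication holds) = true
[2.1.2] false AND true = false
[2.1] true → false = false
[2.2.1.1] false AND true = false
[2.2.1.2] false AND true AND false = false
[2.2.1] false → false (antecedent false ⇒ implication holds) = true
[2.2] NOT true = false
[2] false OR false = false
[root] true → false = false
Overall: false → denied

Denied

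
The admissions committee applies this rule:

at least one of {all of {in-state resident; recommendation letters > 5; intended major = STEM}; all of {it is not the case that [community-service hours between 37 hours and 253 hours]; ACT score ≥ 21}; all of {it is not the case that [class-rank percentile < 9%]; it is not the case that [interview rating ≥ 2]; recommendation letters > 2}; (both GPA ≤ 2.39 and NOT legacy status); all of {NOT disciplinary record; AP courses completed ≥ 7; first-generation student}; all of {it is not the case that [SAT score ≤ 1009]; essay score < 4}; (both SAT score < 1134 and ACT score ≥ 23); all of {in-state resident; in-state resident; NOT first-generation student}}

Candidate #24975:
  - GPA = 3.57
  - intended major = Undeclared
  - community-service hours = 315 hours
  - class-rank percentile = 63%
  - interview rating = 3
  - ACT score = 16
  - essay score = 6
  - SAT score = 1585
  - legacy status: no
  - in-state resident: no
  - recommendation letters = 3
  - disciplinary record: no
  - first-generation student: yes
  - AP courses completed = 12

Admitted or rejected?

Atomic conditions:
  in-state resident: no → false
  recommendation letters > 5: 3 > 5 is false
  intended major = STEM: Undeclared == STEM is false
  community-service hours between 37 hours and 253 hours: 315 in [37, 253] is false
  ACT score ≥ 21: 16 ≥ 21 is false
  class-rank percentile < 9%: 63 < 9 is false
  interview rating ≥ 2: 3 ≥ 2 is true
  recommendation letters > 2: 3 > 2 is true
  GPA ≤ 2.39: 3.57 ≤ 2.39 is false
  NOT legacy status: no → true
  NOT disciplinary record: no → true
  AP courses completed ≥ 7: 12 ≥ 7 is true
  first-generation student: yes → true
  SAT score ≤ 1009: 1585 ≤ 1009 is false
  essay score < 4: 6 < 4 is false
  SAT score < 1134: 1585 < 1134 is false
  ACT score ≥ 23: 16 ≥ 23 is false
  NOT first-generation student: yes → false
Combine:
[1] false AND false AND false = false
[2.1] NOT false = true
[2] true AND false = false
[3.1] NOT false = true
[3.2] NOT true = false
[3] true AND false AND true = false
[4] false AND true = false
[5] true AND true AND true = true
[6.1] NOT false = true
[6] true AND false = false
[7] false AND false = false
[8] false AND false AND false = false
[root] false OR false OR false OR false OR true OR false OR false OR false = true
Overall: true → admitted

Admitted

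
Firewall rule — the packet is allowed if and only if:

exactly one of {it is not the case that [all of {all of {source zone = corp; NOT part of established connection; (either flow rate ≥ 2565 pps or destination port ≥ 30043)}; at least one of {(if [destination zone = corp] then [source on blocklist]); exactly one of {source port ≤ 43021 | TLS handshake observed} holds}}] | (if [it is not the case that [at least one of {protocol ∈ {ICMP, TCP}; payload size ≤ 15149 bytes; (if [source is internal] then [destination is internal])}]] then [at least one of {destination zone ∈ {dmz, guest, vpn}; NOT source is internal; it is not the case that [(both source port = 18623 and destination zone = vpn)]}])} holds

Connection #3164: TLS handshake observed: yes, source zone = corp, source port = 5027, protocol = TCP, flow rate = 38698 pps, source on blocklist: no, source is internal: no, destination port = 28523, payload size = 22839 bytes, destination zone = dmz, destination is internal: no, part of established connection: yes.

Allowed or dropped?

Atomic conditions:
  source zone = corp: corp == corp is true
  NOT part of established connection: yes → false
  flow rate ≥ 2565 pps: 38698 ≥ 2565 is true
  destination port ≥ 30043: 28523 ≥ 30043 is false
  destination zone = corp: dmz == corp is false
  source on blocklist: no → false
  source port ≤ 43021: 5027 ≤ 43021 is true
  TLS handshake observed: yes → true
  protocol ∈ {ICMP, TCP}: TCP is in the set → true
  payload size ≤ 15149 bytes: 22839 ≤ 15149 is false
  source is internal: no → false
  destination is internal: no → false
  destination zone ∈ {dmz, guest, vpn}: dmz is in the set → true
  NOT source is internal: no → true
  source port = 18623: 5027 == 18623 is false
  destination zone = vpn: dmz == vpn is false
Combine:
[1.1.1.3] true OR false = true
[1.1.1] true AND false AND true = false
[1.1.2.1] false → false (antecedent false ⇒ implication holds) = true
[1.1.2.2] exactly-one(true, true) = false
[1.1.2] true OR false = true
[1.1] false AND true = false
[1] NOT false = true
[2.1.1.3] false → false (antecedent false ⇒ implication holds) = true
[2.1.1] true OR false OR true = true
[2.1] NOT true = false
[2.2.3.1] false AND false = false
[2.2.3] NOT false = true
[2.2] true OR true OR true = true
[2] false → true (antecedent false ⇒ implication holds) = true
[root] exactly-one(true, true) = false
Overall: false → dropped

Dropped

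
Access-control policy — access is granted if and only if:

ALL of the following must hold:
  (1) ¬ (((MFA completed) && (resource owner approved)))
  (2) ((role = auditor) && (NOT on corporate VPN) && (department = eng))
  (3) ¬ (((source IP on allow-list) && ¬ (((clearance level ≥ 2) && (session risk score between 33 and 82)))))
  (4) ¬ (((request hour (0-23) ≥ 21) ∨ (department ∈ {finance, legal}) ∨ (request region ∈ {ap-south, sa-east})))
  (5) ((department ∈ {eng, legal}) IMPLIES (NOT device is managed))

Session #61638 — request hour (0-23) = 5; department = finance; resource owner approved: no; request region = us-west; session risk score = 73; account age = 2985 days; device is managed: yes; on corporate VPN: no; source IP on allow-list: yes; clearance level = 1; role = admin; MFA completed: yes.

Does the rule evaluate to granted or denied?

Denied

Atomic conditions:
  MFA completed: yes → true
  resource owner approved: no → false
  role = auditor: admin == auditor is false
  NOT on corporate VPN: no → true
  department = eng: finance == eng is false
  source IP on allow-list: yes → true
  clearance level ≥ 2: 1 ≥ 2 is false
  session risk score between 33 and 82: 73 in [33, 82] is true
  request hour (0-23) ≥ 21: 5 ≥ 21 is false
  department ∈ {finance, legal}: finance is in the set → true
  request region ∈ {ap-south, sa-east}: us-west is not in the set → false
  department ∈ {eng, legal}: finance is not in the set → false
  NOT device is managed: yes → false
Combine:
[1.1] true AND false = false
[1] NOT false = true
[2] false AND true AND false = false
[3.1.2.1] false AND true = false
[3.1.2] NOT false = true
[3.1] true AND true = true
[3] NOT true = false
[4.1] false OR true OR false = true
[4] NOT true = false
[5] false → false (antecedent false ⇒ implication holds) = true
[root] true AND false AND false AND false AND true = false
Overall: false → denied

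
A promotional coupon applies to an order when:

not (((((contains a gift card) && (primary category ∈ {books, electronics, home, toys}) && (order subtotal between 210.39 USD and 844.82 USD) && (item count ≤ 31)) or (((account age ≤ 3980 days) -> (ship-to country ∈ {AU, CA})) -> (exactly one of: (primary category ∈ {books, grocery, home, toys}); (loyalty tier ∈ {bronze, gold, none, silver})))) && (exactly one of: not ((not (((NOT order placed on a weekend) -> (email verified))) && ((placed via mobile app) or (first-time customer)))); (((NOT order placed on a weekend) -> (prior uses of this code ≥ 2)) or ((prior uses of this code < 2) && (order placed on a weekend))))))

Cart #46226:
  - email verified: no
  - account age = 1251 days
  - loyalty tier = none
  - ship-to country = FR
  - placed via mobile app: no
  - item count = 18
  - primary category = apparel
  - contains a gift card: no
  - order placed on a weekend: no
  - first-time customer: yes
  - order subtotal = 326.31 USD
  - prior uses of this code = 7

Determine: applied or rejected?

Rejected

Atomic conditions:
  contains a gift card: no → false
  primary category ∈ {books, electronics, home, toys}: apparel is not in the set → false
  order subtotal between 210.39 USD and 844.82 USD: 326.31 in [210.39, 844.82] is true
  item count ≤ 31: 18 ≤ 31 is true
  account age ≤ 3980 days: 1251 ≤ 3980 is true
  ship-to country ∈ {AU, CA}: FR is not in the set → false
  primary category ∈ {books, grocery, home, toys}: apparel is not in the set → false
  loyalty tier ∈ {bronze, gold, none, silver}: none is in the set → true
  NOT order placed on a weekend: no → true
  email verified: no → false
  placed via mobile app: no → false
  first-time customer: yes → true
  prior uses of this code ≥ 2: 7 ≥ 2 is true
  prior uses of this code < 2: 7 < 2 is false
  order placed on a weekend: no → false
Combine:
[1.1.1] false AND false AND true AND true = false
[1.1.2.1] true → false = false
[1.1.2.2] exactly-one(false, true) = true
[1.1.2] false → true (antecedent false ⇒ implication holds) = true
[1.1] false OR true = true
[1.2.1.1.1.1] true → false = false
[1.2.1.1.1] NOT false = true
[1.2.1.1.2] false OR true = true
[1.2.1.1] true AND true = true
[1.2.1] NOT true = false
[1.2.2.1] true → true = true
[1.2.2.2] false AND false = false
[1.2.2] true OR false = true
[1.2] exactly-one(false, true) = true
[1] true AND true = true
[root] NOT true = false
Overall: false → rejected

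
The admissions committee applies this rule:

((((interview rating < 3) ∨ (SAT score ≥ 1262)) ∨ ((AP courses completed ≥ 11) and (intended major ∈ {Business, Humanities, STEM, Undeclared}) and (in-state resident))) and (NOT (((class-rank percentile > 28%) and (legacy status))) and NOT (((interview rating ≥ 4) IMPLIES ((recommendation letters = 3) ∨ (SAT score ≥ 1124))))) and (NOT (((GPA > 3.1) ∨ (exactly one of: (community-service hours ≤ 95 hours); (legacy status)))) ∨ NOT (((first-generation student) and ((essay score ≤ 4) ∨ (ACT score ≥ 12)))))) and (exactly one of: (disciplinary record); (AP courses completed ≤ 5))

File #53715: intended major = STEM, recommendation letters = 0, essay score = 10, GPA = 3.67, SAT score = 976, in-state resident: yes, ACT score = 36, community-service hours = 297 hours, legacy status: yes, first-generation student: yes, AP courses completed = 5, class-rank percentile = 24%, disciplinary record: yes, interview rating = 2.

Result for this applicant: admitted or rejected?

Rejected

Atomic conditions:
  interview rating < 3: 2 < 3 is true
  SAT score ≥ 1262: 976 ≥ 1262 is false
  AP courses completed ≥ 11: 5 ≥ 11 is false
  intended major ∈ {Business, Humanities, STEM, Undeclared}: STEM is in the set → true
  in-state resident: yes → true
  class-rank percentile > 28%: 24 > 28 is false
  legacy status: yes → true
  interview rating ≥ 4: 2 ≥ 4 is false
  recommendation letters = 3: 0 == 3 is false
  SAT score ≥ 1124: 976 ≥ 1124 is false
  GPA > 3.1: 3.67 > 3.1 is true
  community-service hours ≤ 95 hours: 297 ≤ 95 is false
  first-generation student: yes → true
  essay score ≤ 4: 10 ≤ 4 is false
  ACT score ≥ 12: 36 ≥ 12 is true
  disciplinary record: yes → true
  AP courses completed ≤ 5: 5 ≤ 5 is true
Combine:
[1.1.1] true OR false = true
[1.1.2] false AND true AND true = false
[1.1] true OR false = true
[1.2.1.1] false AND true = false
[1.2.1] NOT false = true
[1.2.2.1.2] false OR false = false
[1.2.2.1] false → false (antecedent false ⇒ implication holds) = true
[1.2.2] NOT true = false
[1.2] true AND false = false
[1.3.1.1.2] exactly-one(false, true) = true
[1.3.1.1] true OR true = true
[1.3.1] NOT true = false
[1.3.2.1.2] false OR true = true
[1.3.2.1] true AND true = true
[1.3.2] NOT true = false
[1.3] false OR false = false
[1] true AND false AND false = false
[2] exactly-one(true, true) = false
[root] false AND false = false
Overall: false → rejected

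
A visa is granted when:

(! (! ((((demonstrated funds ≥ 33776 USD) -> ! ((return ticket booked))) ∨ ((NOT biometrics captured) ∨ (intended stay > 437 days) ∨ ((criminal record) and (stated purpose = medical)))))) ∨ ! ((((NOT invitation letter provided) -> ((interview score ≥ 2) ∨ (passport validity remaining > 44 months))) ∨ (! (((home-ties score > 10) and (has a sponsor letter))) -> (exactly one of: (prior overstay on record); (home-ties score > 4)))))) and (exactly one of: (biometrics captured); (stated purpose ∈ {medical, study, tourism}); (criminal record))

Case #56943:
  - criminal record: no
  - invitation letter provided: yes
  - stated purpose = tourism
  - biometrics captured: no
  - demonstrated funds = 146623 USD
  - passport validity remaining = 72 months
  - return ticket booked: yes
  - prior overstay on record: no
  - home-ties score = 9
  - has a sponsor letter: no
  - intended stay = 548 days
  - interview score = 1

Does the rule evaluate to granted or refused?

Atomic conditions:
  demonstrated funds ≥ 33776 USD: 146623 ≥ 33776 is true
  return ticket booked: yes → true
  NOT biometrics captured: no → true
  intended stay > 437 days: 548 > 437 is true
  criminal record: no → false
  stated purpose = medical: tourism == medical is false
  NOT invitation letter provided: yes → false
  interview score ≥ 2: 1 ≥ 2 is false
  passport validity remaining > 44 months: 72 > 44 is true
  home-ties score > 10: 9 > 10 is false
  has a sponsor letter: no → false
  prior overstay on record: no → false
  home-ties score > 4: 9 > 4 is true
  biometrics captured: no → false
  stated purpose ∈ {medical, study, tourism}: tourism is in the set → true
Combine:
[1.1.1.1.1.2] NOT true = false
[1.1.1.1.1] true → false = false
[1.1.1.1.2.3] false AND false = false
[1.1.1.1.2] true OR true OR false = true
[1.1.1.1] false OR true = true
[1.1.1] NOT true = false
[1.1] NOT false = true
[1.2.1.1.2] false OR true = true
[1.2.1.1] false → true (antecedent false ⇒ implication holds) = true
[1.2.1.2.1.1] false AND false = false
[1.2.1.2.1] NOT false = true
[1.2.1.2.2] exactly-one(false, true) = true
[1.2.1.2] true → true = true
[1.2.1] true OR true = true
[1.2] NOT true = false
[1] true OR false = true
[2] exactly-one(false, true, false) = true
[root] true AND true = true
Overall: true → granted

Granted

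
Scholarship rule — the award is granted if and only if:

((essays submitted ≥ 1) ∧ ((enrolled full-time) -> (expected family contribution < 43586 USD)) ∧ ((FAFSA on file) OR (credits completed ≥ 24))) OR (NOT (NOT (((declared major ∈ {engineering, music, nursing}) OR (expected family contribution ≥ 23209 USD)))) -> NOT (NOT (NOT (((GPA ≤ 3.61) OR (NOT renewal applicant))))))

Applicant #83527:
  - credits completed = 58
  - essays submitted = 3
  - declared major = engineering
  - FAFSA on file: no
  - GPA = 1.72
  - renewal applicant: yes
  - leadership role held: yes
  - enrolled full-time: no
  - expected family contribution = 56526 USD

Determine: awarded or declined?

Awarded

Atomic conditions:
  essays submitted ≥ 1: 3 ≥ 1 is true
  enrolled full-time: no → false
  expected family contribution < 43586 USD: 56526 < 43586 is false
  FAFSA on file: no → false
  credits completed ≥ 24: 58 ≥ 24 is true
  declared major ∈ {engineering, music, nursing}: engineering is in the set → true
  expected family contribution ≥ 23209 USD: 56526 ≥ 23209 is true
  GPA ≤ 3.61: 1.72 ≤ 3.61 is true
  NOT renewal applicant: yes → false
Combine:
[1.2] false → false (antecedent false ⇒ implication holds) = true
[1.3] false OR true = true
[1] true AND true AND true = true
[2.1.1.1] true OR true = true
[2.1.1] NOT true = false
[2.1] NOT false = true
[2.2.1.1.1] true OR false = true
[2.2.1.1] NOT true = false
[2.2.1] NOT false = true
[2.2] NOT true = false
[2] true → false = false
[root] true OR false = true
Overall: true → awarded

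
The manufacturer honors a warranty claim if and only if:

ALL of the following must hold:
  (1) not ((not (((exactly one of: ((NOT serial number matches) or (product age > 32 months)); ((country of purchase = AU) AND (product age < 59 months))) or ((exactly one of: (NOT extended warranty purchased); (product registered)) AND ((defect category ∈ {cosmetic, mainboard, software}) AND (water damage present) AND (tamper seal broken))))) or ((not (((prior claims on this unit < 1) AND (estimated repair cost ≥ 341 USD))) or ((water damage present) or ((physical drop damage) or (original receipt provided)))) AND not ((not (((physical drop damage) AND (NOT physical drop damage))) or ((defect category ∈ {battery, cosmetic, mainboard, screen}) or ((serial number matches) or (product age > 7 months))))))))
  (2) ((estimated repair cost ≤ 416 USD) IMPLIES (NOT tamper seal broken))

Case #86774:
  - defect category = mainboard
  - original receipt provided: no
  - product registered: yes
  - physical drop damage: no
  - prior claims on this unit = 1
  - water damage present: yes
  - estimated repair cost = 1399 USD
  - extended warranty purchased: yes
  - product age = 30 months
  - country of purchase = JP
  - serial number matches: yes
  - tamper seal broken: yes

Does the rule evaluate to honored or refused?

Atomic conditions:
  NOT serial number matches: yes → false
  product age > 32 months: 30 > 32 is false
  country of purchase = AU: JP == AU is false
  product age < 59 months: 30 < 59 is true
  NOT extended warranty purchased: yes → false
  product registered: yes → true
  defect category ∈ {cosmetic, mainboard, software}: mainboard is in the set → true
  water damage present: yes → true
  tamper seal broken: yes → true
  prior claims on this unit < 1: 1 < 1 is false
  estimated repair cost ≥ 341 USD: 1399 ≥ 341 is true
  physical drop damage: no → false
  original receipt provided: no → false
  NOT physical drop damage: no → true
  defect category ∈ {battery, cosmetic, mainboard, screen}: mainboard is in the set → true
  serial number matches: yes → true
  product age > 7 months: 30 > 7 is true
  estimated repair cost ≤ 416 USD: 1399 ≤ 416 is false
  NOT tamper seal broken: yes → false
Combine:
[1.1.1.1.1.1] false OR false = false
[1.1.1.1.1.2] false AND true = false
[1.1.1.1.1] exactly-one(false, false) = false
[1.1.1.1.2.1] exactly-one(false, true) = true
[1.1.1.1.2.2] true AND true AND true = true
[1.1.1.1.2] true AND true = true
[1.1.1.1] false OR true = true
[1.1.1] NOT true = false
[1.1.2.1.1.1] false AND true = false
[1.1.2.1.1] NOT false = true
[1.1.2.1.2.2] false OR false = false
[1.1.2.1.2] true OR false = true
[1.1.2.1] true OR true = true
[1.1.2.2.1.1.1] false AND true = false
[1.1.2.2.1.1] NOT false = true
[1.1.2.2.1.2.2] true OR true = true
[1.1.2.2.1.2] true OR true = true
[1.1.2.2.1] true OR true = true
[1.1.2.2] NOT true = false
[1.1.2] true AND false = false
[1.1] false OR false = false
[1] NOT false = true
[2] false → false (antecedent false ⇒ implication holds) = true
[root] true AND true = true
Overall: true → honored

Honored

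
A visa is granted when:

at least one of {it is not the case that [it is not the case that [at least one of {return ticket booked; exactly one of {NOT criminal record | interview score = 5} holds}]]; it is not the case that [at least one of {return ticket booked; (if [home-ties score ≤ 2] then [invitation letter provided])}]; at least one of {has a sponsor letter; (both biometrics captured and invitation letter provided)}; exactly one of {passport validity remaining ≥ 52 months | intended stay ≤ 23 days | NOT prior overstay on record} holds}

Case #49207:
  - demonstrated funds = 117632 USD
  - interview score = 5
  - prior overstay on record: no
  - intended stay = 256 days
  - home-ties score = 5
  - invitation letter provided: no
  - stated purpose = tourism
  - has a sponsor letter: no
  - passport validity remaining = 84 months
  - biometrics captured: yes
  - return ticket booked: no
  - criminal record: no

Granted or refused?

Atomic conditions:
  return ticket booked: no → false
  NOT criminal record: no → true
  interview score = 5: 5 == 5 is true
  home-ties score ≤ 2: 5 ≤ 2 is false
  invitation letter provided: no → false
  has a sponsor letter: no → false
  biometrics captured: yes → true
  passport validity remaining ≥ 52 months: 84 ≥ 52 is true
  intended stay ≤ 23 days: 256 ≤ 23 is false
  NOT prior overstay on record: no → true
Combine:
[1.1.1.2] exactly-one(true, true) = false
[1.1.1] false OR false = false
[1.1] NOT false = true
[1] NOT true = false
[2.1.2] false → false (antecedent false ⇒ implication holds) = true
[2.1] false OR true = true
[2] NOT true = false
[3.2] true AND false = false
[3] false OR false = false
[4] exactly-one(true, false, true) = false
[root] false OR false OR false OR false = false
Overall: false → refused

Refused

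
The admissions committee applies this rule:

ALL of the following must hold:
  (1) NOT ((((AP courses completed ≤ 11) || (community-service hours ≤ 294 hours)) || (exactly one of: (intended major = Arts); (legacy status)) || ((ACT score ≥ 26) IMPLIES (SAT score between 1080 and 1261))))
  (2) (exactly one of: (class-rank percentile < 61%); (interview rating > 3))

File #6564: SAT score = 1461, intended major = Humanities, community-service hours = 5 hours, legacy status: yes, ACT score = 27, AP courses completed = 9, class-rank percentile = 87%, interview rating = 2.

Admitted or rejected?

Atomic conditions:
  AP courses completed ≤ 11: 9 ≤ 11 is true
  community-service hours ≤ 294 hours: 5 ≤ 294 is true
  intended major = Arts: Humanities == Arts is false
  legacy status: yes → true
  ACT score ≥ 26: 27 ≥ 26 is true
  SAT score between 1080 and 1261: 1461 in [1080, 1261] is false
  class-rank percentile < 61%: 87 < 61 is false
  interview rating > 3: 2 > 3 is false
Combine:
[1.1.1] true OR true = true
[1.1.2] exactly-one(false, true) = true
[1.1.3] true → false = false
[1.1] true OR true OR false = true
[1] NOT true = false
[2] exactly-one(false, false) = false
[root] false AND false = false
Overall: false → rejected

Rejected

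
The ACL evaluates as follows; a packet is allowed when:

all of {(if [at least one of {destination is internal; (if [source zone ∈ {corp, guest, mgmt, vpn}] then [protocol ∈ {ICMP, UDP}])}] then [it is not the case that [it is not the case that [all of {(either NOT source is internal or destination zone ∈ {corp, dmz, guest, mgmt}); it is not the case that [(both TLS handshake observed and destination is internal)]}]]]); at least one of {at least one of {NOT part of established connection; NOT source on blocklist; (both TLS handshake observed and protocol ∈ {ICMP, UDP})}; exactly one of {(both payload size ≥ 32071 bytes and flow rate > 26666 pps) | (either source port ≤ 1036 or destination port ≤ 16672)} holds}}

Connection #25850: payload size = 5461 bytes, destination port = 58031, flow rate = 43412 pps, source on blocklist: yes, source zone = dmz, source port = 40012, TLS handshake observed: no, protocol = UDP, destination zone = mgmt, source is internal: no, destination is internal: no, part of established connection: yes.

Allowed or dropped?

Dropped

Atomic conditions:
  destination is internal: no → false
  source zone ∈ {corp, guest, mgmt, vpn}: dmz is not in the set → false
  protocol ∈ {ICMP, UDP}: UDP is in the set → true
  NOT source is internal: no → true
  destination zone ∈ {corp, dmz, guest, mgmt}: mgmt is in the set → true
  TLS handshake observed: no → false
  NOT part of established connection: yes → false
  NOT source on blocklist: yes → false
  payload size ≥ 32071 bytes: 5461 ≥ 32071 is false
  flow rate > 26666 pps: 43412 > 26666 is true
  source port ≤ 1036: 40012 ≤ 1036 is false
  destination port ≤ 16672: 58031 ≤ 16672 is false
Combine:
[1.1.2] false → true (antecedent false ⇒ implication holds) = true
[1.1] false OR true = true
[1.2.1.1.1] true OR true = true
[1.2.1.1.2.1] false AND false = false
[1.2.1.1.2] NOT false = true
[1.2.1.1] true AND true = true
[1.2.1] NOT true = false
[1.2] NOT false = true
[1] true → true = true
[2.1.3] false AND true = false
[2.1] false OR false OR false = false
[2.2.1] false AND true = false
[2.2.2] false OR false = false
[2.2] exactly-one(false, false) = false
[2] false OR false = false
[root] true AND false = false
Overall: false → dropped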